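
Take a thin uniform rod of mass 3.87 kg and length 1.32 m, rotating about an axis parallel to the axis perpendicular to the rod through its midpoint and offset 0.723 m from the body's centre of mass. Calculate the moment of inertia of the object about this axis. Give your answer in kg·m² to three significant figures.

I_cm = (1/12)ML² = (1/12)(3.87)(1.32)² = 0.56192 kg·m²; centre at d = 0.723 m, so the parallel axis theorem gives I = 0.56192 + (3.87)(0.723)² = 2.5849 kg·m².

2.58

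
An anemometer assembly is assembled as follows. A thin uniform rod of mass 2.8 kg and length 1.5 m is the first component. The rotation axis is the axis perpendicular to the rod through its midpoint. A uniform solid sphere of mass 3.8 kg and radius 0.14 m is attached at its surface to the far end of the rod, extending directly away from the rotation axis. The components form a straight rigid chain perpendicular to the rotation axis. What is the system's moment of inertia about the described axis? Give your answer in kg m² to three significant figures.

3.56

Thin rod: I_cm = (1/12)ML² = (1/12)(2.8)(1.5)² = 0.525 kg m²; axis through the centre, so I = 0.525 kg m².
Solid sphere: I_cm = (2/5)MR² = (2/5)(3.8)(0.14)² = 0.029792 kg m²; centre at d = 0.75 + 0.14 = 0.89 m, so the parallel axis theorem gives I = 0.029792 + (3.8)(0.89)² = 3.0398 kg m².
Total I = 0.525 + 3.0398 = 3.5648 kg m².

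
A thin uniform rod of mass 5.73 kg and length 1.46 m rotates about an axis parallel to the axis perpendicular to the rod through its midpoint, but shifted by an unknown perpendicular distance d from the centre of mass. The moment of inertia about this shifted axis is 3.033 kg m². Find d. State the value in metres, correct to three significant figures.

0.593

About the centre-of-mass axis, I_cm = (1/12)ML² = (1/12)(5.73)(1.46)² = 1.0178 kg m².
Parallel axis theorem: I = I_cm + Md², so Md² = 3.033 − 1.0178 = 2.0152 kg m².
d = √(2.0152 / 5.73) = 0.59303 m.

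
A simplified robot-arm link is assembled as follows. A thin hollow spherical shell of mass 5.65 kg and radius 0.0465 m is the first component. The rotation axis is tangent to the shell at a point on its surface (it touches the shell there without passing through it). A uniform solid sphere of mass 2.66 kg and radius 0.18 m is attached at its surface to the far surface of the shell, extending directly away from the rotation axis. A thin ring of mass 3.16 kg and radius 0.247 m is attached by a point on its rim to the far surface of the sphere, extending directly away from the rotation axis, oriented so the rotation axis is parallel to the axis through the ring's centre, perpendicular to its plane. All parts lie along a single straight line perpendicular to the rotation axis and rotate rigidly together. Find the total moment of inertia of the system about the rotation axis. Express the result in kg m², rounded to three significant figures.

Spherical shell: I_cm = (2/3)MR² = (2/3)(5.65)(0.0465)² = 0.0081445 kg m²; centre at d = 0.0465 m, so I = I_cm + Md² gives I = 0.0081445 + (5.65)(0.0465)² = 0.020361 kg m².
Solid sphere: I_cm = (2/5)MR² = (2/5)(2.66)(0.18)² = 0.034474 kg m²; centre at d = 0.0465 + 0.0465 + 0.18 = 0.273 m, so I = I_cm + Md² gives I = 0.034474 + (2.66)(0.273)² = 0.23272 kg m².
Thin ring: I_cm = MR² = (3.16)(0.247)² = 0.19279 kg m²; centre at d = 0.0465 + 0.0465 + 0.18 + 0.18 + 0.247 = 0.7 m, so I = I_cm + Md² gives I = 0.19279 + (3.16)(0.7)² = 1.7412 kg m².
Total I = 0.020361 + 0.23272 + 1.7412 = 1.9943 kg m².

1.99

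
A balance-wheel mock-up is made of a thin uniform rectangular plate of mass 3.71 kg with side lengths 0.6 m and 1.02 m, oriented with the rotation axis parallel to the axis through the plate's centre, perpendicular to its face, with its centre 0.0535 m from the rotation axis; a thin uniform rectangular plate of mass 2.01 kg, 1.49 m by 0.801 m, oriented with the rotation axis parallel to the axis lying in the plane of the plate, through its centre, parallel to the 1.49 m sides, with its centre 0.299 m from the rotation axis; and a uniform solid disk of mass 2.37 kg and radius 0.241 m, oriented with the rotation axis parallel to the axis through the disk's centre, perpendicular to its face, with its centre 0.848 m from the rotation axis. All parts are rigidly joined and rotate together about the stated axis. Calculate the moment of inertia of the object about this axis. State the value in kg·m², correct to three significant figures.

Rectangular plate: I_cm = (1/12)M(a²+b²) = (1/12)(3.71)[(0.6)² + (1.02)²] = 0.43296 kg·m²; centre at d = 0.0535 m, so the parallel axis theorem gives I = 0.43296 + (3.71)(0.0535)² = 0.44358 kg·m².
Rectangular plate: I_cm = (1/12)Mb² = (1/12)(2.01)(0.801)² = 0.10747 kg·m²; centre at d = 0.299 m, so the parallel axis theorem gives I = 0.10747 + (2.01)(0.299)² = 0.28716 kg·m².
Solid disk: I_cm = (1/2)MR² = (1/2)(2.37)(0.241)² = 0.068826 kg·m²; centre at d = 0.848 m, so the parallel axis theorem gives I = 0.068826 + (2.37)(0.848)² = 1.7731 kg·m².
Total I = 0.44358 + 0.28716 + 1.7731 = 2.5038 kg·m².

2.50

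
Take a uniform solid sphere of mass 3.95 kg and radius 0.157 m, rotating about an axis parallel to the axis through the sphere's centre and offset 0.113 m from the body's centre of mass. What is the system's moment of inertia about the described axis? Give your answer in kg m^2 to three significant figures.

I_cm = (2/5)MR² = (2/5)(3.95)(0.157)² = 0.038945 kg m^2; centre at d = 0.113 m, so the parallel axis theorem gives I = 0.038945 + (3.95)(0.113)² = 0.089383 kg m^2.

0.0894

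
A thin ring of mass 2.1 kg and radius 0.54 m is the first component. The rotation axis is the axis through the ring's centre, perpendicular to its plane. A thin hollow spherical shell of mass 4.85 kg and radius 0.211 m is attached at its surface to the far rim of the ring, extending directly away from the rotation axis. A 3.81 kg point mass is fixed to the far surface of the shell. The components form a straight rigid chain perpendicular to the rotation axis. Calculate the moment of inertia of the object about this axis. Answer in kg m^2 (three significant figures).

Thin ring: I_cm = MR² = (2.1)(0.54)² = 0.61236 kg m^2; axis through the centre, so I = 0.61236 kg m^2.
Spherical shell: I_cm = (2/3)MR² = (2/3)(4.85)(0.211)² = 0.14395 kg m^2; centre at d = 0.54 + 0.211 = 0.751 m, so I = I_cm + Md² gives I = 0.14395 + (4.85)(0.751)² = 2.8794 kg m^2.
Point mass: I_cm = 0; centre at d = 0.54 + 0.211 + 0.211 = 0.962 m, so I = I_cm + Md² gives I = 0 + (3.81)(0.962)² = 3.5259 kg m^2.
Total I = 0.61236 + 2.8794 + 3.5259 = 7.0177 kg m^2.

7.02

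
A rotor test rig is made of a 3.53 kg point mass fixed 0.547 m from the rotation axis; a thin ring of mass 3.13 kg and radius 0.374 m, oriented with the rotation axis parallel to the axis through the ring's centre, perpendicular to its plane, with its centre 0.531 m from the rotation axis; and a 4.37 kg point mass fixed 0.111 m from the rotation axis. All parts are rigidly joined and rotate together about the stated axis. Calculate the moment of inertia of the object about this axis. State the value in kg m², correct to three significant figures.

Point mass: I_cm = 0; centre at d = 0.547 m, so I = I_cm + Md² gives I = 0 + (3.53)(0.547)² = 1.0562 kg m².
Thin ring: I_cm = MR² = (3.13)(0.374)² = 0.43781 kg m²; centre at d = 0.531 m, so I = I_cm + Md² gives I = 0.43781 + (3.13)(0.531)² = 1.3203 kg m².
Point mass: I_cm = 0; centre at d = 0.111 m, so I = I_cm + Md² gives I = 0 + (4.37)(0.111)² = 0.053843 kg m².
Total I = 1.0562 + 1.3203 + 0.053843 = 2.4304 kg m².

2.43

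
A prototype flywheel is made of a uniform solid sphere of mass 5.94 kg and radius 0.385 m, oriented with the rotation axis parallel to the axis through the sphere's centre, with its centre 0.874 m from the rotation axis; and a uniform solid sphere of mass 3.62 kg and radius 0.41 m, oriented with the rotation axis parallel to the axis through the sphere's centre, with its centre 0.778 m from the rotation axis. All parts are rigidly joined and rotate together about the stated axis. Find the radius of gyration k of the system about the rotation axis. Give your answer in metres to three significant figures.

0.875

Solid sphere: I_cm = (2/5)MR² = (2/5)(5.94)(0.385)² = 0.35218 kg·m²; centre at d = 0.874 m, so the parallel axis theorem gives I = 0.35218 + (5.94)(0.874)² = 4.8896 kg·m².
Solid sphere: I_cm = (2/5)MR² = (2/5)(3.62)(0.41)² = 0.24341 kg·m²; centre at d = 0.778 m, so the parallel axis theorem gives I = 0.24341 + (3.62)(0.778)² = 2.4345 kg·m².
Total I = 7.3241 kg·m²; total mass M = 9.56 kg.
k = √(I/M) = √(7.3241/9.56) = 0.87528 m.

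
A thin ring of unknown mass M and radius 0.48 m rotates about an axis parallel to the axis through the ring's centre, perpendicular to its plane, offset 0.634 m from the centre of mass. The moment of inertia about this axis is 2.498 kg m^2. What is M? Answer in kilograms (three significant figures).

I = I_cm + Md² = MR² + Md² = M·[1·(0.48)² + (0.634)²] = M·0.63236.
So M = 2.498 / 0.63236 = 3.9503 kg.

3.95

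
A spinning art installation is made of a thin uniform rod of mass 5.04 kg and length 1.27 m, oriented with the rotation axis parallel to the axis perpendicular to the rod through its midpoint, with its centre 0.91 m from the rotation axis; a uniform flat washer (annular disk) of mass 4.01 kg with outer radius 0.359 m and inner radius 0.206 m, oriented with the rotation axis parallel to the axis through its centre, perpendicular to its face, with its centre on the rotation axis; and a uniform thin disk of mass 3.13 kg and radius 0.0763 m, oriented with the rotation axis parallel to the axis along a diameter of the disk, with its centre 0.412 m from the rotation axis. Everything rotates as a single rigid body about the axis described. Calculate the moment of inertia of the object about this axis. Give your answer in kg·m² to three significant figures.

Thin rod: I_cm = (1/12)ML² = (1/12)(5.04)(1.27)² = 0.67742 kg·m²; centre at d = 0.91 m, so I = I_cm + Md² gives I = 0.67742 + (5.04)(0.91)² = 4.851 kg·m².
Annular disk: I_cm = (1/2)M(R²+r²) = (1/2)(4.01)[(0.359)² + (0.206)²] = 0.34349 kg·m²; axis through the centre, so I = 0.34349 kg·m².
Thin disk: I_cm = (1/4)MR² = (1/4)(3.13)(0.0763)² = 0.0045555 kg·m²; centre at d = 0.412 m, so I = I_cm + Md² gives I = 0.0045555 + (3.13)(0.412)² = 0.53585 kg·m².
Total I = 4.851 + 0.34349 + 0.53585 = 5.7304 kg·m².

5.73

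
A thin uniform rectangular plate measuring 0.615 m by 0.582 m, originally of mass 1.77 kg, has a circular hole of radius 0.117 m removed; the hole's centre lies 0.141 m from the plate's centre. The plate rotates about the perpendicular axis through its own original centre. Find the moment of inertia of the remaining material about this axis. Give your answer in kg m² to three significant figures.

Unpierced body about its centre: I₀ = (1/12)M(a²+b²) = (1/12)(1.77)[(0.615)² + (0.582)²] = 0.10575 kg m².
The removed disk has mass m = M·πr²/(ab) = (1.77)·π(0.117)²/(0.615·0.582) = 0.21267 kg (same uniform areal density).
Its moment of inertia about the rotation axis (parallel-axis theorem): I_hole = (1/2)mr² + md² = (1/2)(0.21267)(0.117)² + (0.21267)(0.141)² = 0.0056836 kg m².
Treating the hole as negative mass, I = I₀ − I_hole = 0.10575 − 0.0056836 = 0.10007 kg m².

0.100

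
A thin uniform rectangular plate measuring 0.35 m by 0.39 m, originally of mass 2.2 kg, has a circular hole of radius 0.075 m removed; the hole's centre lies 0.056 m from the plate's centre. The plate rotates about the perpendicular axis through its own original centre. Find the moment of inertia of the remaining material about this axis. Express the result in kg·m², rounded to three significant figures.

Unpierced body about its centre: I₀ = (1/12)M(a²+b²) = (1/12)(2.2)[(0.35)² + (0.39)²] = 0.050343 kg·m².
The removed disk has mass m = M·πr²/(ab) = (2.2)·π(0.075)²/(0.35·0.39) = 0.28481 kg (same uniform areal density).
Its moment of inertia about the rotation axis (parallel-axis theorem): I_hole = (1/2)mr² + md² = (1/2)(0.28481)(0.075)² + (0.28481)(0.056)² = 0.0016942 kg·m².
Treating the hole as negative mass, I = I₀ − I_hole = 0.050343 − 0.0016942 = 0.048649 kg·m².

0.0486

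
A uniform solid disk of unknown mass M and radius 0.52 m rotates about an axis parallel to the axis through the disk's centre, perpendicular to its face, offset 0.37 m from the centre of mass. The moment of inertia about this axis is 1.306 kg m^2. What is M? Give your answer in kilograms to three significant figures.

4.80

I = I_cm + Md² = (1/2)MR² + Md² = M·[0.5·(0.52)² + (0.37)²] = M·0.2721.
So M = 1.306 / 0.2721 = 4.7997 kg.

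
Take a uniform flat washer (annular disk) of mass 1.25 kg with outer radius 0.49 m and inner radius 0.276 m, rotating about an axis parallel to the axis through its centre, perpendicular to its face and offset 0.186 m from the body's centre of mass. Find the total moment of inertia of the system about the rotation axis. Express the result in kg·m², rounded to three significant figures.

I_cm = (1/2)M(R²+r²) = (1/2)(1.25)[(0.49)² + (0.276)²] = 0.19767 kg·m²; centre at d = 0.186 m, so the parallel axis theorem gives I = 0.19767 + (1.25)(0.186)² = 0.24092 kg·m².

0.241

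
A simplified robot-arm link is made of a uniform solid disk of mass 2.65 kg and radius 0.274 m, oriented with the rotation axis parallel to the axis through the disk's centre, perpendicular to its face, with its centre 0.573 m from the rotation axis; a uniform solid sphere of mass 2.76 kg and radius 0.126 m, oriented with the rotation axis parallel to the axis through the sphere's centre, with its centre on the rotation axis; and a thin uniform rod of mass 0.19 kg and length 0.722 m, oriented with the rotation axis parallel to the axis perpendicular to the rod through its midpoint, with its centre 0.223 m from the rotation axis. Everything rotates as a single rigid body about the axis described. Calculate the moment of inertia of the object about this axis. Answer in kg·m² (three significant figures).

Solid disk: I_cm = (1/2)MR² = (1/2)(2.65)(0.274)² = 0.099476 kg·m²; centre at d = 0.573 m, so I = I_cm + Md² gives I = 0.099476 + (2.65)(0.573)² = 0.96955 kg·m².
Solid sphere: I_cm = (2/5)MR² = (2/5)(2.76)(0.126)² = 0.017527 kg·m²; axis through the centre, so I = 0.017527 kg·m².
Thin rod: I_cm = (1/12)ML² = (1/12)(0.19)(0.722)² = 0.0082537 kg·m²; centre at d = 0.223 m, so I = I_cm + Md² gives I = 0.0082537 + (0.19)(0.223)² = 0.017702 kg·m².
Total I = 0.96955 + 0.017527 + 0.017702 = 1.0048 kg·m².

1.00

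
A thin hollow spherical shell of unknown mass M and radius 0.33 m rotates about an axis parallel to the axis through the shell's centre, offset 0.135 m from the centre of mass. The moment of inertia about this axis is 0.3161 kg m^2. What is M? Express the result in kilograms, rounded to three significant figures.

I = I_cm + Md² = (2/3)MR² + Md² = M·[0.666667·(0.33)² + (0.135)²] = M·0.090825.
So M = 0.3161 / 0.090825 = 3.4803 kg.

3.48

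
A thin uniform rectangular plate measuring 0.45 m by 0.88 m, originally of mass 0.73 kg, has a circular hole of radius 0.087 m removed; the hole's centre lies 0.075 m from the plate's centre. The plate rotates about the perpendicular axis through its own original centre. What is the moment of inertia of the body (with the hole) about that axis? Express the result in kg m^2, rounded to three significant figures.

Unpierced body about its centre: I₀ = (1/12)M(a²+b²) = (1/12)(0.73)[(0.45)² + (0.88)²] = 0.059428 kg m^2.
The removed disk has mass m = M·πr²/(ab) = (0.73)·π(0.087)²/(0.45·0.88) = 0.043834 kg (same uniform areal density).
Its moment of inertia about the rotation axis (parallel-axis theorem): I_hole = (1/2)mr² + md² = (1/2)(0.043834)(0.087)² + (0.043834)(0.075)² = 0.00041246 kg m^2.
Treating the hole as negative mass, I = I₀ − I_hole = 0.059428 − 0.00041246 = 0.059016 kg m^2.

0.0590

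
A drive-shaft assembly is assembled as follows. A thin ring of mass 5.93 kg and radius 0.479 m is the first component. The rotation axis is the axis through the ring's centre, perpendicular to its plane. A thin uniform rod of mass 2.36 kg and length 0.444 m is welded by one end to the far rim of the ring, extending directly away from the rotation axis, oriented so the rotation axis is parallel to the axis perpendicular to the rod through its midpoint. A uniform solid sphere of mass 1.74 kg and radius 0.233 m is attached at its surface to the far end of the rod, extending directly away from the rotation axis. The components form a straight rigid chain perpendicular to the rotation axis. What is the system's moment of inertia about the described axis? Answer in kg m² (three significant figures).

Thin ring: I_cm = MR² = (5.93)(0.479)² = 1.3606 kg m²; axis through the centre, so I = 1.3606 kg m².
Thin rod: I_cm = (1/12)ML² = (1/12)(2.36)(0.444)² = 0.03877 kg m²; centre at d = 0.479 + 0.222 = 0.701 m, so the parallel axis theorem gives I = 0.03877 + (2.36)(0.701)² = 1.1985 kg m².
Solid sphere: I_cm = (2/5)MR² = (2/5)(1.74)(0.233)² = 0.037785 kg m²; centre at d = 0.479 + 0.222 + 0.222 + 0.233 = 1.156 m, so the parallel axis theorem gives I = 0.037785 + (1.74)(1.156)² = 2.363 kg m².
Total I = 1.3606 + 1.1985 + 2.363 = 4.9221 kg m².

4.92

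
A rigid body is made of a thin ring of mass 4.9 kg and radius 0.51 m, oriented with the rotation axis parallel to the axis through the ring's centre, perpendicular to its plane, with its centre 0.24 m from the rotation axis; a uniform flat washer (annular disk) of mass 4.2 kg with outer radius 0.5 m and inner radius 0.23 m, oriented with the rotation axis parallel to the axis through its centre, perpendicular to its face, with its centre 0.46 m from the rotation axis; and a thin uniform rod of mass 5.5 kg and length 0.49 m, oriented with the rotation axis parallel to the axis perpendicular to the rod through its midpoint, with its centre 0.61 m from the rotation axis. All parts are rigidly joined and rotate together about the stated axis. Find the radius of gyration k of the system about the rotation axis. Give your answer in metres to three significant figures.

0.599

Thin ring: I_cm = MR² = (4.9)(0.51)² = 1.2745 kg·m²; centre at d = 0.24 m, so I = I_cm + Md² gives I = 1.2745 + (4.9)(0.24)² = 1.5567 kg·m².
Annular disk: I_cm = (1/2)M(R²+r²) = (1/2)(4.2)[(0.5)² + (0.23)²] = 0.63609 kg·m²; centre at d = 0.46 m, so I = I_cm + Md² gives I = 0.63609 + (4.2)(0.46)² = 1.5248 kg·m².
Thin rod: I_cm = (1/12)ML² = (1/12)(5.5)(0.49)² = 0.11005 kg·m²; centre at d = 0.61 m, so I = I_cm + Md² gives I = 0.11005 + (5.5)(0.61)² = 2.1566 kg·m².
Total I = 5.2381 kg·m²; total mass M = 14.6 kg.
k = √(I/M) = √(5.2381/14.6) = 0.59898 m.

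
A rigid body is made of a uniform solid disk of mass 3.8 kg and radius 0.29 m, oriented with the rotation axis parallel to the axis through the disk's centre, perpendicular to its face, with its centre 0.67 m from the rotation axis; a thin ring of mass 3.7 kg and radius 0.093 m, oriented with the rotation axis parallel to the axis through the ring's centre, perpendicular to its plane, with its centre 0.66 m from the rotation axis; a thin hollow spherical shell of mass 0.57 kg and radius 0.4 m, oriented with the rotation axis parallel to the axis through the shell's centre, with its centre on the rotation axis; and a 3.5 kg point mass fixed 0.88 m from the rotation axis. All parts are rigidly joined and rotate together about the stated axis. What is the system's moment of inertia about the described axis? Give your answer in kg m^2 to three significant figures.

6.28

Solid disk: I_cm = (1/2)MR² = (1/2)(3.8)(0.29)² = 0.15979 kg m^2; centre at d = 0.67 m, so I = I_cm + Md² gives I = 0.15979 + (3.8)(0.67)² = 1.8656 kg m^2.
Thin ring: I_cm = MR² = (3.7)(0.093)² = 0.032001 kg m^2; centre at d = 0.66 m, so I = I_cm + Md² gives I = 0.032001 + (3.7)(0.66)² = 1.6437 kg m^2.
Spherical shell: I_cm = (2/3)MR² = (2/3)(0.57)(0.4)² = 0.0608 kg m^2; axis through the centre, so I = 0.0608 kg m^2.
Point mass: I_cm = 0; centre at d = 0.88 m, so I = I_cm + Md² gives I = 0 + (3.5)(0.88)² = 2.7104 kg m^2.
Total I = 1.8656 + 1.6437 + 0.0608 + 2.7104 = 6.2805 kg m^2.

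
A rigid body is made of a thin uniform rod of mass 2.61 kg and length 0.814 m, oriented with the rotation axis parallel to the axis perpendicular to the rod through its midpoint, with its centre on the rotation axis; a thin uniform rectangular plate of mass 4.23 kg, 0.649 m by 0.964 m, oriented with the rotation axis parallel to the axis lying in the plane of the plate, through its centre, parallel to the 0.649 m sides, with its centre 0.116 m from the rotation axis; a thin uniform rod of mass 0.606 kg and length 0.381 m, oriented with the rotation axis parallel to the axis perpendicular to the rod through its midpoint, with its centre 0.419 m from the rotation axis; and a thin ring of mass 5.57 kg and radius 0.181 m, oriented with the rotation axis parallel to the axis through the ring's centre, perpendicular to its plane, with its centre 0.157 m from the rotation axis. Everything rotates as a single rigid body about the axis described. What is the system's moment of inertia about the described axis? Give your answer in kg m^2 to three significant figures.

0.962

Thin rod: I_cm = (1/12)ML² = (1/12)(2.61)(0.814)² = 0.14411 kg m^2; axis through the centre, so I = 0.14411 kg m^2.
Rectangular plate: I_cm = (1/12)Mb² = (1/12)(4.23)(0.964)² = 0.32758 kg m^2; centre at d = 0.116 m, so the parallel axis theorem gives I = 0.32758 + (4.23)(0.116)² = 0.3845 kg m^2.
Thin rod: I_cm = (1/12)ML² = (1/12)(0.606)(0.381)² = 0.0073306 kg m^2; centre at d = 0.419 m, so the parallel axis theorem gives I = 0.0073306 + (0.606)(0.419)² = 0.11372 kg m^2.
Thin ring: I_cm = MR² = (5.57)(0.181)² = 0.18248 kg m^2; centre at d = 0.157 m, so the parallel axis theorem gives I = 0.18248 + (5.57)(0.157)² = 0.31977 kg m^2.
Total I = 0.14411 + 0.3845 + 0.11372 + 0.31977 = 0.9621 kg m^2.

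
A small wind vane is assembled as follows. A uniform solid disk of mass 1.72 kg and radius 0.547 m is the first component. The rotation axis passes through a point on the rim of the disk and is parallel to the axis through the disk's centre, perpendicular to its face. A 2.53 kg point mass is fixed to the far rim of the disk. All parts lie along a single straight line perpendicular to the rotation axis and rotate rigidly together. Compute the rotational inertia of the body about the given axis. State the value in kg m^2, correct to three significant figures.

3.80

Solid disk: I_cm = (1/2)MR² = (1/2)(1.72)(0.547)² = 0.25732 kg m^2; centre at d = 0.547 m, so I = I_cm + Md² gives I = 0.25732 + (1.72)(0.547)² = 0.77196 kg m^2.
Point mass: I_cm = 0; centre at d = 0.547 + 0.547 = 1.094 m, so I = I_cm + Md² gives I = 0 + (2.53)(1.094)² = 3.028 kg m^2.
Total I = 0.77196 + 3.028 = 3.8 kg m^2.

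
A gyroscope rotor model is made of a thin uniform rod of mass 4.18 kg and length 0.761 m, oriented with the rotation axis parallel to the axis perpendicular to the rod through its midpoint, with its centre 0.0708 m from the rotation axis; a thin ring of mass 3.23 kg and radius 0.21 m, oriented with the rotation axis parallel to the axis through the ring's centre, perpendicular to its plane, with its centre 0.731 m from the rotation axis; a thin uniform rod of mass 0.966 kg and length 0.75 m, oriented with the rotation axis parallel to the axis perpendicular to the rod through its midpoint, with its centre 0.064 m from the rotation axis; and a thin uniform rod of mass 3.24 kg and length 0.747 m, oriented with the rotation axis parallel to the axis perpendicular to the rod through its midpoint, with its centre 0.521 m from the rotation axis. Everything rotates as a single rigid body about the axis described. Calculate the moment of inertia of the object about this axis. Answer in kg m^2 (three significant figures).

3.17

Thin rod: I_cm = (1/12)ML² = (1/12)(4.18)(0.761)² = 0.20173 kg m^2; centre at d = 0.0708 m, so I = I_cm + Md² gives I = 0.20173 + (4.18)(0.0708)² = 0.22268 kg m^2.
Thin ring: I_cm = MR² = (3.23)(0.21)² = 0.14244 kg m^2; centre at d = 0.731 m, so I = I_cm + Md² gives I = 0.14244 + (3.23)(0.731)² = 1.8684 kg m^2.
Thin rod: I_cm = (1/12)ML² = (1/12)(0.966)(0.75)² = 0.045281 kg m^2; centre at d = 0.064 m, so I = I_cm + Md² gives I = 0.045281 + (0.966)(0.064)² = 0.049238 kg m^2.
Thin rod: I_cm = (1/12)ML² = (1/12)(3.24)(0.747)² = 0.15066 kg m^2; centre at d = 0.521 m, so I = I_cm + Md² gives I = 0.15066 + (3.24)(0.521)² = 1.0301 kg m^2.
Total I = 0.22268 + 1.8684 + 0.049238 + 1.0301 = 3.1705 kg m^2.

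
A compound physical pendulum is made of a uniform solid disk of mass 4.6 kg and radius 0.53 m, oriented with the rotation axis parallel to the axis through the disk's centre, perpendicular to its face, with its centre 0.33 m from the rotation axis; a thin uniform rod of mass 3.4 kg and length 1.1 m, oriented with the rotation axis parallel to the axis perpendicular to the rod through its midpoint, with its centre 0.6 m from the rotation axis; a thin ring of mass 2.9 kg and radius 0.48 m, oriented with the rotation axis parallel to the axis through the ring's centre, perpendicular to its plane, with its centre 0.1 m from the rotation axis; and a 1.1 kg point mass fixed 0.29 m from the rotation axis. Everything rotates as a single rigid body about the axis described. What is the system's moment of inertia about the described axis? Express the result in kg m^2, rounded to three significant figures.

3.50

Solid disk: I_cm = (1/2)MR² = (1/2)(4.6)(0.53)² = 0.64607 kg m^2; centre at d = 0.33 m, so I = I_cm + Md² gives I = 0.64607 + (4.6)(0.33)² = 1.147 kg m^2.
Thin rod: I_cm = (1/12)ML² = (1/12)(3.4)(1.1)² = 0.34283 kg m^2; centre at d = 0.6 m, so I = I_cm + Md² gives I = 0.34283 + (3.4)(0.6)² = 1.5668 kg m^2.
Thin ring: I_cm = MR² = (2.9)(0.48)² = 0.66816 kg m^2; centre at d = 0.1 m, so I = I_cm + Md² gives I = 0.66816 + (2.9)(0.1)² = 0.69716 kg m^2.
Point mass: I_cm = 0; centre at d = 0.29 m, so I = I_cm + Md² gives I = 0 + (1.1)(0.29)² = 0.09251 kg m^2.
Total I = 1.147 + 1.5668 + 0.69716 + 0.09251 = 3.5035 kg m^2.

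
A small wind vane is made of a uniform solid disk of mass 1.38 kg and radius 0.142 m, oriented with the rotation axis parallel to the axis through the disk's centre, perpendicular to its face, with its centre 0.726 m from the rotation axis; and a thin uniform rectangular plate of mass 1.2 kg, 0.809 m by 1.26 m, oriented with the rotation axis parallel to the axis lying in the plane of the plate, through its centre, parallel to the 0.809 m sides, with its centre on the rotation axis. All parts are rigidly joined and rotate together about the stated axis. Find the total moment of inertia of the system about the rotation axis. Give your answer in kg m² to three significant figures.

Solid disk: I_cm = (1/2)MR² = (1/2)(1.38)(0.142)² = 0.013913 kg m²; centre at d = 0.726 m, so I = I_cm + Md² gives I = 0.013913 + (1.38)(0.726)² = 0.74128 kg m².
Rectangular plate: I_cm = (1/12)Mb² = (1/12)(1.2)(1.26)² = 0.15876 kg m²; axis through the centre, so I = 0.15876 kg m².
Total I = 0.74128 + 0.15876 = 0.90004 kg m².

0.900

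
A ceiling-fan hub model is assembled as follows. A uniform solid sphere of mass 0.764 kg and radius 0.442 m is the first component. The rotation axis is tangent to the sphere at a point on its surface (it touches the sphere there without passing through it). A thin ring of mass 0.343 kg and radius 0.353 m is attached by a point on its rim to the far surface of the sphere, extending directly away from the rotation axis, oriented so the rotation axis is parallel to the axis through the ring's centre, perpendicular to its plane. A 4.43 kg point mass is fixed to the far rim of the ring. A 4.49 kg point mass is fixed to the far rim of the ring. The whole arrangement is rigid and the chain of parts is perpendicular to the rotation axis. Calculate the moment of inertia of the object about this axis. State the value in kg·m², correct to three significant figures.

23.3

Solid sphere: I_cm = (2/5)MR² = (2/5)(0.764)(0.442)² = 0.059703 kg·m²; centre at d = 0.442 m, so the parallel axis theorem gives I = 0.059703 + (0.764)(0.442)² = 0.20896 kg·m².
Thin ring: I_cm = MR² = (0.343)(0.353)² = 0.042741 kg·m²; centre at d = 0.442 + 0.442 + 0.353 = 1.237 m, so the parallel axis theorem gives I = 0.042741 + (0.343)(1.237)² = 0.56759 kg·m².
Point mass: I_cm = 0; centre at d = 0.442 + 0.442 + 0.353 + 0.353 = 1.59 m, so the parallel axis theorem gives I = 0 + (4.43)(1.59)² = 11.199 kg·m².
Point mass: I_cm = 0; centre at d = 0.442 + 0.442 + 0.353 + 0.353 = 1.59 m, so the parallel axis theorem gives I = 0 + (4.49)(1.59)² = 11.351 kg·m².
Total I = 0.20896 + 0.56759 + 11.199 + 11.351 = 23.327 kg·m².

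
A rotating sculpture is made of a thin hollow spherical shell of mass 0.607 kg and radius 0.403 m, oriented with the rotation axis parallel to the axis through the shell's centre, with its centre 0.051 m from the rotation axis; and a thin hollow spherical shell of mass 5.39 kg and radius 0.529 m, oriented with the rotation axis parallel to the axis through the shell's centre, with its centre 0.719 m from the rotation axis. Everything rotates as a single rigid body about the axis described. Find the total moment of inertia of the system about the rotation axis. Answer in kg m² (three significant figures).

3.86

Spherical shell: I_cm = (2/3)MR² = (2/3)(0.607)(0.403)² = 0.065722 kg m²; centre at d = 0.051 m, so I = I_cm + Md² gives I = 0.065722 + (0.607)(0.051)² = 0.0673 kg m².
Spherical shell: I_cm = (2/3)MR² = (2/3)(5.39)(0.529)² = 1.0056 kg m²; centre at d = 0.719 m, so I = I_cm + Md² gives I = 1.0056 + (5.39)(0.719)² = 3.792 kg m².
Total I = 0.0673 + 3.792 = 3.8593 kg m².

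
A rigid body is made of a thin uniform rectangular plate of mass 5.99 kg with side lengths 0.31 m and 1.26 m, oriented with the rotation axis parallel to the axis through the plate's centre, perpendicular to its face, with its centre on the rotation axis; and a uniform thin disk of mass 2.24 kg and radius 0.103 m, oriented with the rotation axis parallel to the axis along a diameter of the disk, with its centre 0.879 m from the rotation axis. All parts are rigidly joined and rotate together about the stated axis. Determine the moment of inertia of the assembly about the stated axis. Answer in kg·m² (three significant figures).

2.58

Rectangular plate: I_cm = (1/12)M(a²+b²) = (1/12)(5.99)[(0.31)² + (1.26)²] = 0.84045 kg·m²; axis through the centre, so I = 0.84045 kg·m².
Thin disk: I_cm = (1/4)MR² = (1/4)(2.24)(0.103)² = 0.005941 kg·m²; centre at d = 0.879 m, so the parallel axis theorem gives I = 0.005941 + (2.24)(0.879)² = 1.7367 kg·m².
Total I = 0.84045 + 1.7367 = 2.5771 kg·m².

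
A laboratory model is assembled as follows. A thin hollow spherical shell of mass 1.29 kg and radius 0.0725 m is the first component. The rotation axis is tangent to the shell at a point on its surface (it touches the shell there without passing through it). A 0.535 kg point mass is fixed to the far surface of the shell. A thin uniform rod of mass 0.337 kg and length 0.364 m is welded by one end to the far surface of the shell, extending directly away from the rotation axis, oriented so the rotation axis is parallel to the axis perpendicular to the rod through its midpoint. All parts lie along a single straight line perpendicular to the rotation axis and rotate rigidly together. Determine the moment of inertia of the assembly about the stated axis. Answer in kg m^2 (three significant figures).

Spherical shell: I_cm = (2/3)MR² = (2/3)(1.29)(0.0725)² = 0.0045204 kg m^2; centre at d = 0.0725 m, so the parallel axis theorem gives I = 0.0045204 + (1.29)(0.0725)² = 0.011301 kg m^2.
Point mass: I_cm = 0; centre at d = 0.0725 + 0.0725 = 0.145 m, so the parallel axis theorem gives I = 0 + (0.535)(0.145)² = 0.011248 kg m^2.
Thin rod: I_cm = (1/12)ML² = (1/12)(0.337)(0.364)² = 0.0037209 kg m^2; centre at d = 0.0725 + 0.0725 + 0.182 = 0.327 m, so the parallel axis theorem gives I = 0.0037209 + (0.337)(0.327)² = 0.039756 kg m^2.
Total I = 0.011301 + 0.011248 + 0.039756 = 0.062305 kg m^2.

0.0623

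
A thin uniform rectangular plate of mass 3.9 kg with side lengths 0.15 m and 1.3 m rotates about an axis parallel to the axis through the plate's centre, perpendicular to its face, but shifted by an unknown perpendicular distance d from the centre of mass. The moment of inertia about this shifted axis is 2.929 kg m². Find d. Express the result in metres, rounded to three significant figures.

0.780

About the centre-of-mass axis, I_cm = (1/12)M(a²+b²) = (1/12)(3.9)[(0.15)² + (1.3)²] = 0.55656 kg m².
Parallel axis theorem: I = I_cm + Md², so Md² = 2.929 − 0.55656 = 2.3724 kg m².
d = √(2.3724 / 3.9) = 0.77995 m.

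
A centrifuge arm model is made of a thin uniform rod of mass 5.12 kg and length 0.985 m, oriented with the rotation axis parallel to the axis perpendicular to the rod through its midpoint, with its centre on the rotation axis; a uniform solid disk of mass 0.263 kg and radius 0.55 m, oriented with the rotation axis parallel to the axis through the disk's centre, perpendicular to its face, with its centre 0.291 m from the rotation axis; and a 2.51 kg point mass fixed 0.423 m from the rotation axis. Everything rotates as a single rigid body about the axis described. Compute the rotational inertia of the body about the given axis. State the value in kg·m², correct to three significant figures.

0.925

Thin rod: I_cm = (1/12)ML² = (1/12)(5.12)(0.985)² = 0.41396 kg·m²; axis through the centre, so I = 0.41396 kg·m².
Solid disk: I_cm = (1/2)MR² = (1/2)(0.263)(0.55)² = 0.039779 kg·m²; centre at d = 0.291 m, so I = I_cm + Md² gives I = 0.039779 + (0.263)(0.291)² = 0.06205 kg·m².
Point mass: I_cm = 0; centre at d = 0.423 m, so I = I_cm + Md² gives I = 0 + (2.51)(0.423)² = 0.44911 kg·m².
Total I = 0.41396 + 0.06205 + 0.44911 = 0.92512 kg·m².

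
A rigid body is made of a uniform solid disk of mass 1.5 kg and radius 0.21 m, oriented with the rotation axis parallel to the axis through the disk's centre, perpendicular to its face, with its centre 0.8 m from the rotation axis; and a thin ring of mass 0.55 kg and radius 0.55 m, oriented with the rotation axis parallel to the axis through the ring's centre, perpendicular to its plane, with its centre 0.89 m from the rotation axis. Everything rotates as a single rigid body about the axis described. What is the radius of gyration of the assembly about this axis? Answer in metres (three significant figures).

0.882

Solid disk: I_cm = (1/2)MR² = (1/2)(1.5)(0.21)² = 0.033075 kg m²; centre at d = 0.8 m, so I = I_cm + Md² gives I = 0.033075 + (1.5)(0.8)² = 0.99308 kg m².
Thin ring: I_cm = MR² = (0.55)(0.55)² = 0.16638 kg m²; centre at d = 0.89 m, so I = I_cm + Md² gives I = 0.16638 + (0.55)(0.89)² = 0.60203 kg m².
Total I = 1.5951 kg m²; total mass M = 2.05 kg.
k = √(I/M) = √(1.5951/2.05) = 0.8821 m.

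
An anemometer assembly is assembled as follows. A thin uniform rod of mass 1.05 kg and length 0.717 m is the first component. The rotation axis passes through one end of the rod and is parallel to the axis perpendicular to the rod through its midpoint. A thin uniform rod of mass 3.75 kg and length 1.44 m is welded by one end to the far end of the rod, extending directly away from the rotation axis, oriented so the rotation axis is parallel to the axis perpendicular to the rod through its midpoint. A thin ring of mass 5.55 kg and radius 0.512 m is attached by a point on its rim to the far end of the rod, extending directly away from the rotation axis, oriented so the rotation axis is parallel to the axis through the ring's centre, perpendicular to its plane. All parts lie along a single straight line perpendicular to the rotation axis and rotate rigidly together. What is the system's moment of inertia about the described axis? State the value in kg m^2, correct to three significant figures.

49.6

Thin rod: I_cm = (1/12)ML² = (1/12)(1.05)(0.717)² = 0.044983 kg m^2; centre at d = 0.3585 m, so the parallel axis theorem gives I = 0.044983 + (1.05)(0.3585)² = 0.17993 kg m^2.
Thin rod: I_cm = (1/12)ML² = (1/12)(3.75)(1.44)² = 0.648 kg m^2; centre at d = 0.3585 + 0.3585 + 0.72 = 1.437 m, so the parallel axis theorem gives I = 0.648 + (3.75)(1.437)² = 8.3916 kg m^2.
Thin ring: I_cm = MR² = (5.55)(0.512)² = 1.4549 kg m^2; centre at d = 0.3585 + 0.3585 + 0.72 + 0.72 + 0.512 = 2.669 m, so the parallel axis theorem gives I = 1.4549 + (5.55)(2.669)² = 40.991 kg m^2.
Total I = 0.17993 + 8.3916 + 40.991 = 49.562 kg m^2.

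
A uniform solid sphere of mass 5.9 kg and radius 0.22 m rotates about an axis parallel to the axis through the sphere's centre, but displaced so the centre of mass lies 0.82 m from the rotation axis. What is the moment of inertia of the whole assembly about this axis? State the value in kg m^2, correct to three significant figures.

4.08

I_cm = (2/5)MR² = (2/5)(5.9)(0.22)² = 0.11422 kg m^2; centre at d = 0.82 m, so the parallel axis theorem gives I = 0.11422 + (5.9)(0.82)² = 4.0814 kg m^2.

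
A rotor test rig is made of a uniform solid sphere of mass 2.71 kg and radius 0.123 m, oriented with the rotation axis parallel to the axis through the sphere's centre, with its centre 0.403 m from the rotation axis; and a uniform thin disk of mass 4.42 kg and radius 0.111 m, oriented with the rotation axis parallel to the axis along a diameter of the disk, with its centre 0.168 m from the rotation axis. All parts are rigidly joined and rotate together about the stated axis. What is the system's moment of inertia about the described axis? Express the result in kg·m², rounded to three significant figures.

0.595

Solid sphere: I_cm = (2/5)MR² = (2/5)(2.71)(0.123)² = 0.0164 kg·m²; centre at d = 0.403 m, so the parallel axis theorem gives I = 0.0164 + (2.71)(0.403)² = 0.45653 kg·m².
Thin disk: I_cm = (1/4)MR² = (1/4)(4.42)(0.111)² = 0.013615 kg·m²; centre at d = 0.168 m, so the parallel axis theorem gives I = 0.013615 + (4.42)(0.168)² = 0.13836 kg·m².
Total I = 0.45653 + 0.13836 = 0.59489 kg·m².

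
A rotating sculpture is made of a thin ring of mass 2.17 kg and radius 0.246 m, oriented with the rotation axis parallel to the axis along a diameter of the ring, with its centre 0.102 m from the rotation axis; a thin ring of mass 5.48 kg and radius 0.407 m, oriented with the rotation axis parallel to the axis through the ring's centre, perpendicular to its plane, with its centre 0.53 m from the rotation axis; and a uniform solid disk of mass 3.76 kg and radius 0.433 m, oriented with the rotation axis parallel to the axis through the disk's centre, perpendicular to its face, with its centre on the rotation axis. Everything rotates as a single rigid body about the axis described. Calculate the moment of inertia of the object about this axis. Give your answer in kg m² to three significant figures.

Thin ring: I_cm = (1/2)MR² = (1/2)(2.17)(0.246)² = 0.06566 kg m²; centre at d = 0.102 m, so I = I_cm + Md² gives I = 0.06566 + (2.17)(0.102)² = 0.088237 kg m².
Thin ring: I_cm = MR² = (5.48)(0.407)² = 0.90776 kg m²; centre at d = 0.53 m, so I = I_cm + Md² gives I = 0.90776 + (5.48)(0.53)² = 2.4471 kg m².
Solid disk: I_cm = (1/2)MR² = (1/2)(3.76)(0.433)² = 0.35248 kg m²; axis through the centre, so I = 0.35248 kg m².
Total I = 0.088237 + 2.4471 + 0.35248 = 2.8878 kg m².

2.89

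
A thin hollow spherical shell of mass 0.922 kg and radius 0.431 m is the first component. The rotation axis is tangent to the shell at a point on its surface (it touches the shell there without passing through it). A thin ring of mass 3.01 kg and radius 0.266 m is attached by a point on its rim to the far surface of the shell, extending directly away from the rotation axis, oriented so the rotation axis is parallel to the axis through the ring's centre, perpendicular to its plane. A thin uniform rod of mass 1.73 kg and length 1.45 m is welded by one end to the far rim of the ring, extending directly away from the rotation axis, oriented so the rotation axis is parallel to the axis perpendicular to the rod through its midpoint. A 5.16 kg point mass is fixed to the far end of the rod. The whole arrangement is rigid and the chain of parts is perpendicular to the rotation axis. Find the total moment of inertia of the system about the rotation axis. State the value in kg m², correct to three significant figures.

54.1

Spherical shell: I_cm = (2/3)MR² = (2/3)(0.922)(0.431)² = 0.11418 kg m²; centre at d = 0.431 m, so the parallel axis theorem gives I = 0.11418 + (0.922)(0.431)² = 0.28545 kg m².
Thin ring: I_cm = MR² = (3.01)(0.266)² = 0.21298 kg m²; centre at d = 0.431 + 0.431 + 0.266 = 1.128 m, so the parallel axis theorem gives I = 0.21298 + (3.01)(1.128)² = 4.0429 kg m².
Thin rod: I_cm = (1/12)ML² = (1/12)(1.73)(1.45)² = 0.30311 kg m²; centre at d = 0.431 + 0.431 + 0.266 + 0.266 + 0.725 = 2.119 m, so the parallel axis theorem gives I = 0.30311 + (1.73)(2.119)² = 8.0711 kg m².
Point mass: I_cm = 0; centre at d = 0.431 + 0.431 + 0.266 + 0.266 + 0.725 + 0.725 = 2.844 m, so the parallel axis theorem gives I = 0 + (5.16)(2.844)² = 41.736 kg m².
Total I = 0.28545 + 4.0429 + 8.0711 + 41.736 = 54.135 kg m².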